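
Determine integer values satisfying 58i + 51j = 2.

Step 1: Check solvability.
gcd(58, 51) = 1
Since 1 divides 2, solutions exist.

Step 2: Apply extended Euclidean algorithm to find gcd.
We find integers such that 58*x0 + 51*y0 = 1

Step 3: Scale the particular solution.
Multiply by 2/1 = 2:
i = 44, j = -50

Step 4: Verify.
58*(44) + 51*(-50) = 2 = 2 ✓

i = 44, j = -50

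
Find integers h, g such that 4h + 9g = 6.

Step 1: Check solvability.
gcd(4, 9) = 1
Since 1 divides 6, solutions exist.

Step 2: Apply extended Euclidean algorithm to find gcd.
We find integers such that 4*x0 + 9*y0 = 1

Step 3: Scale the particular solution.
Multiply by 6/1 = 6:
h = -12, g = 6

Step 4: Verify.
4*(-12) + 9*(6) = 6 = 6 ✓

h = -12, g = 6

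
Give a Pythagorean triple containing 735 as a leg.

We need the other leg and hypotenuse such that 735² + x² = c².
Take x = 1088, c = 1313: 735² + 1088² = 540225 + 1183744 = 1723969 = 1313² ✓
Triple: (735, 1088, 1313)

(735, 1088, 1313)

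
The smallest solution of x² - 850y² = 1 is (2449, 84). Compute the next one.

Solutions to x² - Dy² = 1 are generated by powers of (x₀ + y₀√D).
The next solution satisfies x₁ + y₁√850 = (x₀ + y₀√850)², giving:
x₁ = x₀² + 850y₀² = 2449² + 850·84² = 5997601 + 5997600 = 11995201
y₁ = 2x₀y₀ = 2·2449·84 = 411432

Verify: 11995201² - 850·411432² = 143884847030401 - 143884847030400 = 1 ✓

x = 11995201, y = 411432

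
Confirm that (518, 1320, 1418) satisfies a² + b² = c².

Compute a² + b² = 518² + 1320² = 268324 + 1742400 = 2010724
Compute c² = 1418² = 2010724
Since 2010724 = 2010724, confirmed.

Yes, it is a Pythagorean triple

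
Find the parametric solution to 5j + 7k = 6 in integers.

Step 1: Compute gcd(5, 7) = 1.
Since 1 divides 6, solutions exist.

Step 2: Find a particular solution using extended Euclidean algorithm.
We get j₀ = 18, k₀ = -12.
Check: 5*18 + 7*-12 = 6 = 6 ✓

Step 3: Write the general solution.
j = 18 + (7/1)t = 18 + 7t
k = -12 - (5/1)t = -12 - 5t
for any integer t.

j = 18 + 7t, k = -12 - 5t for integer t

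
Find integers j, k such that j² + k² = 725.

We need to find integers j, k > 0 such that j² + k² = 725.
Trying j = 7: k² = 725 - 7² = 725 - 49 = 676
k = 26
Check: 7² + 26² = 49 + 676 = 725 ✓

725 = 7² + 26²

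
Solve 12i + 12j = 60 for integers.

Step 1: Check solvability.
gcd(12, 12) = 12
Since 12 divides 60, solutions exist.

Step 2: Apply extended Euclidean algorithm to find gcd.
We find integers such that 12*x0 + 12*y0 = 12

Step 3: Scale the particular solution.
Multiply by 60/12 = 5:
i = 0, j = 5

Step 4: Verify.
12*(0) + 12*(5) = 60 = 60 ✓

i = 0, j = 5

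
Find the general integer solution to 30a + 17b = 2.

Step 1: Compute gcd(30, 17) = 1.
Since 1 divides 2, solutions exist.

Step 2: Find a particular solution using extended Euclidean algorithm.
We get a₀ = 8, b₀ = -14.
Check: 30*8 + 17*-14 = 2 = 2 ✓

Step 3: Write the general solution.
a = 8 + (17/1)t = 8 + 17t
b = -14 - (30/1)t = -14 - 30t
for any integer t.

a = 8 + 17t, b = -14 - 30t for integer t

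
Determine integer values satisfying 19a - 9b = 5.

Step 1: Check solvability.
gcd(19, 9) = 1
Since 1 divides 5, solutions exist.

Step 2: Apply extended Euclidean algorithm to find gcd.
We find integers such that 19*x0 + 9*y0 = 1

Step 3: Scale the particular solution.
Multiply by 5/1 = 5:
a = 5, b = 10

Step 4: Verify.
19*(5) - 9*(10) = 5 = 5 ✓

a = 5, b = 10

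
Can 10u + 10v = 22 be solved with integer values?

Step 1: Compute gcd(10, 10).
gcd(10, 10) = 10

Step 2: Check divisibility.
Does 10 divide 22? 22 = 10 x 2 + 2, so no.

By the theorem on linear Diophantine equations, 10u + 10v = 22 has integer solutions if and only if gcd(10, 10) divides 22. Since 10 does not divide 22, no solutions exist.

No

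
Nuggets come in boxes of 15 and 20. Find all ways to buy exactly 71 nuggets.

We need non-negative integers (x, y) with 15x + 20y = 71.
For each x in 0..4, check if 71 - 15x is a non-negative multiple of 20.
No x yields an integer y ≥ 0.

No solution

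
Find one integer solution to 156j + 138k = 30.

Step 1: Check solvability.
gcd(156, 138) = 6
Since 6 divides 30, solutions exist.

Step 2: Apply extended Euclidean algorithm to find gcd.
We find integers such that 156*x0 + 138*y0 = 6

Step 3: Scale the particular solution.
Multiply by 30/6 = 5:
j = 40, k = -45

Step 4: Verify.
156*(40) + 138*(-45) = 30 = 30 ✓

j = 40, k = -45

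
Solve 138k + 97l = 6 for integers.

Step 1: Check solvability.
gcd(138, 97) = 1
Since 1 divides 6, solutions exist.

Step 2: Apply extended Euclidean algorithm to find gcd.
We find integers such that 138*x0 + 97*y0 = 1

Step 3: Scale the particular solution.
Multiply by 6/1 = 6:
k = -156, l = 222

Step 4: Verify.
138*(-156) + 97*(222) = 6 = 6 ✓

k = -156, l = 222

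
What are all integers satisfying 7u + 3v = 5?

Step 1: Compute gcd(7, 3) = 1.
Since 1 divides 5, solutions exist.

Step 2: Find a particular solution using extended Euclidean algorithm.
We get u₀ = 5, v₀ = -10.
Check: 7*5 + 3*-10 = 5 = 5 ✓

Step 3: Write the general solution.
u = 5 + (3/1)t = 5 + 3t
v = -10 - (7/1)t = -10 - 7t
for any integer t.

u = 5 + 3t, v = -10 - 7t for integer t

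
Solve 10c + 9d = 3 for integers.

Step 1: Check solvability.
gcd(10, 9) = 1
Since 1 divides 3, solutions exist.

Step 2: Apply extended Euclidean algorithm to find gcd.
We find integers such that 10*x0 + 9*y0 = 1

Step 3: Scale the particular solution.
Multiply by 3/1 = 3:
c = 3, d = -3

Step 4: Verify.
10*(3) + 9*(-3) = 3 = 3 ✓

c = 3, d = -3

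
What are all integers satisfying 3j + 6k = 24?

Step 1: Compute gcd(3, 6) = 3.
Since 3 divides 24, solutions exist.

Step 2: Find a particular solution using extended Euclidean algorithm.
We get j₀ = 8, k₀ = 0.
Check: 3*8 + 6*0 = 24 = 24 ✓

Step 3: Write the general solution.
j = 8 + (6/3)t = 8 + 2t
k = 0 - (3/3)t = 0 - 1t
for any integer t.

j = 8 + 2t, k = 0 - 1t for integer t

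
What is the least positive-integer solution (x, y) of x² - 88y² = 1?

We seek the smallest positive integers (x, y) with x² - 88y² = 1, i.e., x² = 88y² + 1.
Try successive y values:
y = 1: x² = 88·1² + 1 = 89, not a perfect square
y = 2: x² = 88·2² + 1 = 353, not a perfect square
y = 3: x² = 88·3² + 1 = 793, not a perfect square
... continuing the search (or via continued fractions) ...
y = 21: x² = 88·21² + 1 = 38809, x = 197 ✓

Verify: 197² - 88·21² = 38809 - 38808 = 1 ✓

x = 197, y = 21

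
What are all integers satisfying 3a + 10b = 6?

Step 1: Compute gcd(3, 10) = 1.
Since 1 divides 6, solutions exist.

Step 2: Find a particular solution using extended Euclidean algorithm.
We get a₀ = -18, b₀ = 6.
Check: 3*-18 + 10*6 = 6 = 6 ✓

Step 3: Write the general solution.
a = -18 + (10/1)t = -18 + 10t
b = 6 - (3/1)t = 6 - 3t
for any integer t.

a = -18 + 10t, b = 6 - 3t for integer t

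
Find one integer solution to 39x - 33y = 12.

Step 1: Check solvability.
gcd(39, 33) = 3
Since 3 divides 12, solutions exist.

Step 2: Apply extended Euclidean algorithm to find gcd.
We find integers such that 39*x0 + 33*y0 = 3

Step 3: Scale the particular solution.
Multiply by 12/3 = 4:
x = -20, y = -24

Step 4: Verify.
39*(-20) - 33*(-24) = 12 = 12 ✓

x = -20, y = -24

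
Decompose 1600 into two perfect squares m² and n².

We need to find integers m, n > 0 such that m² + n² = 1600.
Trying m = 24: n² = 1600 - 24² = 1600 - 576 = 1024
n = 32
Check: 24² + 32² = 576 + 1024 = 1600 ✓

1600 = 24² + 32²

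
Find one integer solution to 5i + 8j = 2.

Step 1: Check solvability.
gcd(5, 8) = 1
Since 1 divides 2, solutions exist.

Step 2: Apply extended Euclidean algorithm to find gcd.
We find integers such that 5*x0 + 8*y0 = 1

Step 3: Scale the particular solution.
Multiply by 2/1 = 2:
i = -6, j = 4

Step 4: Verify.
5*(-6) + 8*(4) = 2 = 2 ✓

i = -6, j = 4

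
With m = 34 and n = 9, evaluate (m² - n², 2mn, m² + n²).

a = m² - n² = 1156 - 81 = 1075
b = 2mn = 2·34·9 = 612
c = m² + n² = 1156 + 81 = 1237
Verify: 1075² + 612² = 1155625 + 374544 = 1530169 = 1237² ✓

(1075, 612, 1237)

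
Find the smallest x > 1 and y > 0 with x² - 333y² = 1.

We seek the smallest positive integers (x, y) with x² - 333y² = 1, i.e., x² = 333y² + 1.
Try successive y values:
y = 1: x² = 333·1² + 1 = 334, not a perfect square
y = 2: x² = 333·2² + 1 = 1333, not a perfect square
y = 3: x² = 333·3² + 1 = 2998, not a perfect square
... continuing the search (or via continued fractions) ...
y = 4: x² = 333·4² + 1 = 5329, x = 73 ✓

Verify: 73² - 333·4² = 5329 - 5328 = 1 ✓

x = 73, y = 4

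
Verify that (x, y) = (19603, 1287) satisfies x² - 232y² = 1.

Compute x² = 19603² = 384277609
Compute 232y² = 232·1287² = 232·1656369 = 384277608
x² - 232y² = 384277609 - 384277608 = 1
Since this equals 1, (19603, 1287) is a solution.

Yes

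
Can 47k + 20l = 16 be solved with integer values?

Step 1: Compute gcd(47, 20).
gcd(47, 20) = 1

Step 2: Check divisibility.
Does 1 divide 16? 16 = 1 x 16, so yes.

By the theorem on linear Diophantine equations, 47k + 20l = 16 has integer solutions if and only if gcd(47, 20) divides 16. Since 1 | 16, solutions exist.

Yes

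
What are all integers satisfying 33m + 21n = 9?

Step 1: Compute gcd(33, 21) = 3.
Since 3 divides 9, solutions exist.

Step 2: Find a particular solution using extended Euclidean algorithm.
We get m₀ = 6, n₀ = -9.
Check: 33*6 + 21*-9 = 9 = 9 ✓

Step 3: Write the general solution.
m = 6 + (21/3)t = 6 + 7t
n = -9 - (33/3)t = -9 - 11t
for any integer t.

m = 6 + 7t, n = -9 - 11t for integer t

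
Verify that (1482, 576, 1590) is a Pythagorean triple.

Compute a² + b² = 1482² + 576² = 2196324 + 331776 = 2528100
Compute c² = 1590² = 2528100
Since 2528100 = 2528100, confirmed.

Yes, it is a Pythagorean triple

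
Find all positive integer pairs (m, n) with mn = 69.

The positive divisors of 69 are: 1, 3, 23, 69.
Each divisor d gives the pair (d, 69/d):
(1, 69), (3, 23), (23, 3), (69, 1)

(1, 69), (3, 23), (23, 3), (69, 1)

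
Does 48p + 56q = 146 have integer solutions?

Step 1: Compute gcd(48, 56).
gcd(48, 56) = 8

Step 2: Check divisibility.
Does 8 divide 146? 146 = 8 x 18 + 2, so no.

By the theorem on linear Diophantine equations, 48p + 56q = 146 has integer solutions if and only if gcd(48, 56) divides 146. Since 8 does not divide 146, no solutions exist.

No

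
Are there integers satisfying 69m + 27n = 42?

Step 1: Compute gcd(69, 27).
gcd(69, 27) = 3

Step 2: Check divisibility.
Does 3 divide 42? 42 = 3 x 14, so yes.

By the theorem on linear Diophantine equations, 69m + 27n = 42 has integer solutions if and only if gcd(69, 27) divides 42. Since 3 | 42, solutions exist.

Yes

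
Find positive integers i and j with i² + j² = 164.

We need to find integers i, j > 0 such that i² + j² = 164.
Trying i = 8: j² = 164 - 8² = 164 - 64 = 100
j = 10
Check: 8² + 10² = 64 + 100 = 164 ✓

164 = 8² + 10²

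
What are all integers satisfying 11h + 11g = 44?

Step 1: Compute gcd(11, 11) = 11.
Since 11 divides 44, solutions exist.

Step 2: Find a particular solution using extended Euclidean algorithm.
We get h₀ = 0, g₀ = 4.
Check: 11*0 + 11*4 = 44 = 44 ✓

Step 3: Write the general solution.
h = 0 + (11/11)t = 0 + 1t
g = 4 - (11/11)t = 4 - 1t
for any integer t.

h = 0 + 1t, g = 4 - 1t for integer t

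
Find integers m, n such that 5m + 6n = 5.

Step 1: Check solvability.
gcd(5, 6) = 1
Since 1 divides 5, solutions exist.

Step 2: Apply extended Euclidean algorithm to find gcd.
We find integers such that 5*x0 + 6*y0 = 1

Step 3: Scale the particular solution.
Multiply by 5/1 = 5:
m = -5, n = 5

Step 4: Verify.
5*(-5) + 6*(5) = 5 = 5 ✓

m = -5, n = 5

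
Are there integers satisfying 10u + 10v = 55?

Step 1: Compute gcd(10, 10).
gcd(10, 10) = 10

Step 2: Check divisibility.
Does 10 divide 55? 55 = 10 x 5 + 5, so no.

By the theorem on linear Diophantine equations, 10u + 10v = 55 has integer solutions if and only if gcd(10, 10) divides 55. Since 10 does not divide 55, no solutions exist.

No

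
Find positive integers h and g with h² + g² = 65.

We need to find integers h, g > 0 such that h² + g² = 65.
Trying h = 1: g² = 65 - 1² = 65 - 1 = 64
g = 8
Check: 1² + 8² = 1 + 64 = 65 ✓

65 = 1² + 8²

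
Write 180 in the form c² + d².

We need to find integers c, d > 0 such that c² + d² = 180.
Trying c = 6: d² = 180 - 6² = 180 - 36 = 144
d = 12
Check: 6² + 12² = 36 + 144 = 180 ✓

180 = 6² + 12²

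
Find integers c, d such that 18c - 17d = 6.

Step 1: Check solvability.
gcd(18, 17) = 1
Since 1 divides 6, solutions exist.

Step 2: Apply extended Euclidean algorithm to find gcd.
We find integers such that 18*x0 + 17*y0 = 1

Step 3: Scale the particular solution.
Multiply by 6/1 = 6:
c = 6, d = 6

Step 4: Verify.
18*(6) - 17*(6) = 6 = 6 ✓

c = 6, d = 6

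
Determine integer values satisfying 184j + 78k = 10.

Step 1: Check solvability.
gcd(184, 78) = 2
Since 2 divides 10, solutions exist.

Step 2: Apply extended Euclidean algorithm to find gcd.
We find integers such that 184*x0 + 78*y0 = 2

Step 3: Scale the particular solution.
Multiply by 10/2 = 5:
j = 70, k = -165

Step 4: Verify.
184*(70) + 78*(-165) = 10 = 10 ✓

j = 70, k = -165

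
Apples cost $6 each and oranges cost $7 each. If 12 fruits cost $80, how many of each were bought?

Let a = apples, o = oranges.
a + o = 12
6a + 7o = 80
Substitute o = 12 - a:
6a + 7(12 - a) = 80
(6 - 7)a = 80 - 84
-1a = -4
a = 4, o = 12 - 4 = 8

Apples: 4, Oranges: 8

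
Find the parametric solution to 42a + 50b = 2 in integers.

Step 1: Compute gcd(42, 50) = 2.
Since 2 divides 2, solutions exist.

Step 2: Find a particular solution using extended Euclidean algorithm.
We get a₀ = 6, b₀ = -5.
Check: 42*6 + 50*-5 = 2 = 2 ✓

Step 3: Write the general solution.
a = 6 + (50/2)t = 6 + 25t
b = -5 - (42/2)t = -5 - 21t
for any integer t.

a = 6 + 25t, b = -5 - 21t for integer t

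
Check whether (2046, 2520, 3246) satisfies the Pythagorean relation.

Compute a² + b²:
2046² + 2520² = 4186116 + 6350400 = 10536516
Compute c²:
3246² = 10536516
Since 10536516 = 10536516, it is a Pythagorean triple.

Yes, it is a Pythagorean triple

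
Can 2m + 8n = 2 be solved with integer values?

Step 1: Compute gcd(2, 8).
gcd(2, 8) = 2

Step 2: Check divisibility.
Does 2 divide 2? 2 = 2 x 1, so yes.

By the theorem on linear Diophantine equations, 2m + 8n = 2 has integer solutions if and only if gcd(2, 8) divides 2. Since 2 | 2, solutions exist.

Yes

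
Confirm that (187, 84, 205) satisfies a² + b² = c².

Compute a² + b² = 187² + 84² = 34969 + 7056 = 42025
Compute c² = 205² = 42025
Since 42025 = 42025, confirmed.

Yes, it is a Pythagorean triple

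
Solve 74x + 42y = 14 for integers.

Step 1: Check solvability.
gcd(74, 42) = 2
Since 2 divides 14, solutions exist.

Step 2: Apply extended Euclidean algorithm to find gcd.
We find integers such that 74*x0 + 42*y0 = 2

Step 3: Scale the particular solution.
Multiply by 14/2 = 7:
x = 28, y = -49

Step 4: Verify.
74*(28) + 42*(-49) = 14 = 14 ✓

x = 28, y = -49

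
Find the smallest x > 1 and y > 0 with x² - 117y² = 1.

We seek the smallest positive integers (x, y) with x² - 117y² = 1, i.e., x² = 117y² + 1.
Try successive y values:
y = 1: x² = 117·1² + 1 = 118, not a perfect square
y = 2: x² = 117·2² + 1 = 469, not a perfect square
y = 3: x² = 117·3² + 1 = 1054, not a perfect square
... continuing the search (or via continued fractions) ...
y = 60: x² = 117·60² + 1 = 421201, x = 649 ✓

Verify: 649² - 117·60² = 421201 - 421200 = 1 ✓

x = 649, y = 60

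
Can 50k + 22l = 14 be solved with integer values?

Step 1: Compute gcd(50, 22).
gcd(50, 22) = 2

Step 2: Check divisibility.
Does 2 divide 14? 14 = 2 x 7, so yes.

By the theorem on linear Diophantine equations, 50k + 22l = 14 has integer solutions if and only if gcd(50, 22) divides 14. Since 2 | 14, solutions exist.

Yes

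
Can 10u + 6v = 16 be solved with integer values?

Step 1: Compute gcd(10, 6).
gcd(10, 6) = 2

Step 2: Check divisibility.
Does 2 divide 16? 16 = 2 x 8, so yes.

By the theorem on linear Diophantine equations, 10u + 6v = 16 has integer solutions if and only if gcd(10, 6) divides 16. Since 2 | 16, solutions exist.

Yes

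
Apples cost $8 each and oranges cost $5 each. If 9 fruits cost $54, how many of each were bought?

Let a = apples, o = oranges.
a + o = 9
8a + 5o = 54
Substitute o = 9 - a:
8a + 5(9 - a) = 54
(8 - 5)a = 54 - 45
3a = 9
a = 3, o = 9 - 3 = 6

Apples: 3, Oranges: 6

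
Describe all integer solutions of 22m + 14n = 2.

Step 1: Compute gcd(22, 14) = 2.
Since 2 divides 2, solutions exist.

Step 2: Find a particular solution using extended Euclidean algorithm.
We get m₀ = 2, n₀ = -3.
Check: 22*2 + 14*-3 = 2 = 2 ✓

Step 3: Write the general solution.
m = 2 + (14/2)t = 2 + 7t
n = -3 - (22/2)t = -3 - 11t
for any integer t.

m = 2 + 7t, n = -3 - 11t for integer t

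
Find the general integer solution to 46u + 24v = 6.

Step 1: Compute gcd(46, 24) = 2.
Since 2 divides 6, solutions exist.

Step 2: Find a particular solution using extended Euclidean algorithm.
We get u₀ = -3, v₀ = 6.
Check: 46*-3 + 24*6 = 6 = 6 ✓

Step 3: Write the general solution.
u = -3 + (24/2)t = -3 + 12t
v = 6 - (46/2)t = 6 - 23t
for any integer t.

u = -3 + 12t, v = 6 - 23t for integer t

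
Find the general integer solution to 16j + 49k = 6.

Step 1: Compute gcd(16, 49) = 1.
Since 1 divides 6, solutions exist.

Step 2: Find a particular solution using extended Euclidean algorithm.
We get j₀ = -18, k₀ = 6.
Check: 16*-18 + 49*6 = 6 = 6 ✓

Step 3: Write the general solution.
j = -18 + (49/1)t = -18 + 49t
k = 6 - (16/1)t = 6 - 16t
for any integer t.

j = -18 + 49t, k = 6 - 16t for integer t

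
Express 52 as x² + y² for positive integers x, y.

We need to find integers x, y > 0 such that x² + y² = 52.
Trying x = 4: y² = 52 - 4² = 52 - 16 = 36
y = 6
Check: 4² + 6² = 16 + 36 = 52 ✓

52 = 4² + 6²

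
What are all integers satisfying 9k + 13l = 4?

Step 1: Compute gcd(9, 13) = 1.
Since 1 divides 4, solutions exist.

Step 2: Find a particular solution using extended Euclidean algorithm.
We get k₀ = 12, l₀ = -8.
Check: 9*12 + 13*-8 = 4 = 4 ✓

Step 3: Write the general solution.
k = 12 + (13/1)t = 12 + 13t
l = -8 - (9/1)t = -8 - 9t
for any integer t.

k = 12 + 13t, l = -8 - 9t for integer t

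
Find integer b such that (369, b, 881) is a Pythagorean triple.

b² = c² - a² = 881² - 369² = 776161 - 136161 = 640000
b = sqrt(640000) = 800

800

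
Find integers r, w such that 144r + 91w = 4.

Step 1: Check solvability.
gcd(144, 91) = 1
Since 1 divides 4, solutions exist.

Step 2: Apply extended Euclidean algorithm to find gcd.
We find integers such that 144*x0 + 91*y0 = 1

Step 3: Scale the particular solution.
Multiply by 4/1 = 4:
r = -48, w = 76

Step 4: Verify.
144*(-48) + 91*(76) = 4 = 4 ✓

r = -48, w = 76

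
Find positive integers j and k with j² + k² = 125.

We need to find integers j, k > 0 such that j² + k² = 125.
Trying j = 2: k² = 125 - 2² = 125 - 4 = 121
k = 11
Check: 2² + 11² = 4 + 121 = 125 ✓

125 = 2² + 11²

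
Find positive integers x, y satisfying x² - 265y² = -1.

We need x² = 265y² - 1. Try successive y:
y = 1: x² = 265·1² - 1 = 264, not a perfect square
y = 2: x² = 265·2² - 1 = 1059, not a perfect square
y = 3: x² = 265·3² - 1 = 2384, not a perfect square
...
y = 373: x² = 265·373² - 1 = 36869184 = 6072² ✓
Check: 6072² - 265·373² = 36869184 - 36869185 = -1 ✓

x = 6072, y = 373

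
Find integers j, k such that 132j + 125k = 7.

Step 1: Check solvability.
gcd(132, 125) = 1
Since 1 divides 7, solutions exist.

Step 2: Apply extended Euclidean algorithm to find gcd.
We find integers such that 132*x0 + 125*y0 = 1

Step 3: Scale the particular solution.
Multiply by 7/1 = 7:
j = 126, k = -133

Step 4: Verify.
132*(126) + 125*(-133) = 7 = 7 ✓

j = 126, k = -133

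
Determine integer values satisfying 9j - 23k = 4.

Step 1: Check solvability.
gcd(9, 23) = 1
Since 1 divides 4, solutions exist.

Step 2: Apply extended Euclidean algorithm to find gcd.
We find integers such that 9*x0 + 23*y0 = 1

Step 3: Scale the particular solution.
Multiply by 4/1 = 4:
j = -20, k = -8

Step 4: Verify.
9*(-20) - 23*(-8) = 4 = 4 ✓

j = -20, k = -8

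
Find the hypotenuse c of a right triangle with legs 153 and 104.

c² = a² + b² = 153² + 104² = 23409 + 10816 = 34225
c = 185

185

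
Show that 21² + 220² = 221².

Compute a² + b²:
21² + 220² = 441 + 48400 = 48841
Compute c²:
221² = 48841
Since 48841 = 48841, it is a Pythagorean triple.

Yes, it is a Pythagorean triple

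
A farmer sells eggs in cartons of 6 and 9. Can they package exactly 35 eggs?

We need non-negative a, b with 6a + 9b = 35.
gcd(6, 9) = 3, and 3 does not divide 35.
No integer solutions exist.

No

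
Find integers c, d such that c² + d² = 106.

We need to find integers c, d > 0 such that c² + d² = 106.
Trying c = 5: d² = 106 - 5² = 106 - 25 = 81
d = 9
Check: 5² + 9² = 25 + 81 = 106 ✓

106 = 5² + 9²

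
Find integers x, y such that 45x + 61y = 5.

Step 1: Check solvability.
gcd(45, 61) = 1
Since 1 divides 5, solutions exist.

Step 2: Apply extended Euclidean algorithm to find gcd.
We find integers such that 45*x0 + 61*y0 = 1

Step 3: Scale the particular solution.
Multiply by 5/1 = 5:
x = 95, y = -70

Step 4: Verify.
45*(95) + 61*(-70) = 5 = 5 ✓

x = 95, y = -70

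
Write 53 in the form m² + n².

We need to find integers m, n > 0 such that m² + n² = 53.
Trying m = 2: n² = 53 - 2² = 53 - 4 = 49
n = 7
Check: 2² + 7² = 4 + 49 = 53 ✓

53 = 2² + 7²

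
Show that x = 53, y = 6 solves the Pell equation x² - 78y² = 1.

Compute x² = 53² = 2809
Compute 78y² = 78·6² = 78·36 = 2808
x² - 78y² = 2809 - 2808 = 1
Since this equals 1, (53, 6) is a solution.

Yes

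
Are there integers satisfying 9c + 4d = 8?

Step 1: Compute gcd(9, 4).
gcd(9, 4) = 1

Step 2: Check divisibility.
Does 1 divide 8? 8 = 1 x 8, so yes.

By the theorem on linear Diophantine equations, 9c + 4d = 8 has integer solutions if and only if gcd(9, 4) divides 8. Since 1 | 8, solutions exist.

Yes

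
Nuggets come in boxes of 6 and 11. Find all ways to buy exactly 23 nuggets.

We need non-negative integers (x, y) with 6x + 11y = 23.
For each x in 0..3, check if 23 - 6x is a non-negative multiple of 11.
x = 2: 11y = 11, y = 1 ✓

(2 boxes of 6, 1 boxes of 11)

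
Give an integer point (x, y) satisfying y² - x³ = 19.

Try small integer x values and check whether x³ + 19 is a perfect square.
x = 5: x³ + 19 = 5³ + 19 = 125 + 19 = 144
Is 144 a perfect square? 12² = 144 ✓
So (x, y) = (5, 12) is a solution.

x = 5, y = 12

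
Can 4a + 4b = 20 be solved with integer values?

Step 1: Compute gcd(4, 4).
gcd(4, 4) = 4

Step 2: Check divisibility.
Does 4 divide 20? 20 = 4 x 5, so yes.

By the theorem on linear Diophantine equations, 4a + 4b = 20 has integer solutions if and only if gcd(4, 4) divides 20. Since 4 | 20, solutions exist.

Yes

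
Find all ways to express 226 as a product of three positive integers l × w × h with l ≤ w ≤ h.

Iterate l from 1 to ⌊226^(1/3)⌋. For each l dividing 226, iterate w ≥ l with w dividing 226/l, and set h = 226/(l·w).
Triples found (2): (1×1×226), (1×2×113)

(1×1×226), (1×2×113)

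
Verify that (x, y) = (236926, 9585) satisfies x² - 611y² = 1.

Compute x² = 236926² = 56133929476
Compute 611y² = 611·9585² = 611·91872225 = 56133929475
x² - 611y² = 56133929476 - 56133929475 = 1
Since this equals 1, (236926, 9585) is a solution.

Yes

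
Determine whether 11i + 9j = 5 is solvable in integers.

Step 1: Compute gcd(11, 9).
gcd(11, 9) = 1

Step 2: Check divisibility.
Does 1 divide 5? 5 = 1 x 5, so yes.

By the theorem on linear Diophantine equations, 11i + 9j = 5 has integer solutions if and only if gcd(11, 9) divides 5. Since 1 | 5, solutions exist.

Yes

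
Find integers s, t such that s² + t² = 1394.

We need to find integers s, t > 0 such that s² + t² = 1394.
Trying s = 5: t² = 1394 - 5² = 1394 - 25 = 1369
t = 37
Check: 5² + 37² = 25 + 1369 = 1394 ✓

1394 = 5² + 37²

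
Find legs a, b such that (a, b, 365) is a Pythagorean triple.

We need a² + b² = 365² = 133225.
Trying: 27² + 364² = 729 + 132496 = 133225 ✓

(27, 364, 365)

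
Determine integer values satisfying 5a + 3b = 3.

Step 1: Check solvability.
gcd(5, 3) = 1
Since 1 divides 3, solutions exist.

Step 2: Apply extended Euclidean algorithm to find gcd.
We find integers such that 5*x0 + 3*y0 = 1

Step 3: Scale the particular solution.
Multiply by 3/1 = 3:
a = -3, b = 6

Step 4: Verify.
5*(-3) + 3*(6) = 3 = 3 ✓

a = -3, b = 6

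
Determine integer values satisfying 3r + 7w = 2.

Step 1: Check solvability.
gcd(3, 7) = 1
Since 1 divides 2, solutions exist.

Step 2: Apply extended Euclidean algorithm to find gcd.
We find integers such that 3*x0 + 7*y0 = 1

Step 3: Scale the particular solution.
Multiply by 2/1 = 2:
r = -4, w = 2

Step 4: Verify.
3*(-4) + 7*(2) = 2 = 2 ✓

r = -4, w = 2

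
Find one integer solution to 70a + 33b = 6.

Step 1: Check solvability.
gcd(70, 33) = 1
Since 1 divides 6, solutions exist.

Step 2: Apply extended Euclidean algorithm to find gcd.
We find integers such that 70*x0 + 33*y0 = 1

Step 3: Scale the particular solution.
Multiply by 6/1 = 6:
a = -48, b = 102

Step 4: Verify.
70*(-48) + 33*(102) = 6 = 6 ✓

a = -48, b = 102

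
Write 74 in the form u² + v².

We need to find integers u, v > 0 such that u² + v² = 74.
Trying u = 5: v² = 74 - 5² = 74 - 25 = 49
v = 7
Check: 5² + 7² = 25 + 49 = 74 ✓

74 = 5² + 7²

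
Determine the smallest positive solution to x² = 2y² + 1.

We seek the smallest positive integers (x, y) with x² - 2y² = 1, i.e., x² = 2y² + 1.
Try successive y values:
y = 1: x² = 2·1² + 1 = 3, not a perfect square
y = 2: x² = 2·2² + 1 = 9, x = 3 ✓

Verify: 3² - 2·2² = 9 - 8 = 1 ✓

x = 3, y = 2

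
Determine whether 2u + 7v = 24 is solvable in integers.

Step 1: Compute gcd(2, 7).
gcd(2, 7) = 1

Step 2: Check divisibility.
Does 1 divide 24? 24 = 1 x 24, so yes.

By the theorem on linear Diophantine equations, 2u + 7v = 24 has integer solutions if and only if gcd(2, 7) divides 24. Since 1 | 24, solutions exist.

Yes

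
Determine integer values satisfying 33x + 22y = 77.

Step 1: Check solvability.
gcd(33, 22) = 11
Since 11 divides 77, solutions exist.

Step 2: Apply extended Euclidean algorithm to find gcd.
We find integers such that 33*x0 + 22*y0 = 11

Step 3: Scale the particular solution.
Multiply by 77/11 = 7:
x = 7, y = -7

Step 4: Verify.
33*(7) + 22*(-7) = 77 = 77 ✓

x = 7, y = -7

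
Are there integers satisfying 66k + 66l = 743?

Step 1: Compute gcd(66, 66).
gcd(66, 66) = 66

Step 2: Check divisibility.
Does 66 divide 743? 743 = 66 x 11 + 17, so no.

By the theorem on linear Diophantine equations, 66k + 66l = 743 has integer solutions if and only if gcd(66, 66) divides 743. Since 66 does not divide 743, no solutions exist.

No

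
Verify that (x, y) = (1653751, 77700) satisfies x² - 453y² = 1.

Compute x² = 1653751² = 2734892370001
Compute 453y² = 453·77700² = 453·6037290000 = 2734892370000
x² - 453y² = 2734892370001 - 2734892370000 = 1
Since this equals 1, (1653751, 77700) is a solution.

Yes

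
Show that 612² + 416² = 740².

Compute a² + b²:
612² + 416² = 374544 + 173056 = 547600
Compute c²:
740² = 547600
Since 547600 = 547600, it is a Pythagorean triple.

Yes, it is a Pythagorean triple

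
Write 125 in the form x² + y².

We need to find integers x, y > 0 such that x² + y² = 125.
Trying x = 2: y² = 125 - 2² = 125 - 4 = 121
y = 11
Check: 2² + 11² = 4 + 121 = 125 ✓

125 = 2² + 11²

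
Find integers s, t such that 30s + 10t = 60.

Step 1: Check solvability.
gcd(30, 10) = 10
Since 10 divides 60, solutions exist.

Step 2: Apply extended Euclidean algorithm to find gcd.
We find integers such that 30*x0 + 10*y0 = 10

Step 3: Scale the particular solution.
Multiply by 60/10 = 6:
s = 0, t = 6

Step 4: Verify.
30*(0) + 10*(6) = 60 = 60 ✓

s = 0, t = 6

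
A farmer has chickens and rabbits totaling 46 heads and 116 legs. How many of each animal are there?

Let c = chickens, r = rabbits.
Heads: c + r = 46
Legs: 2c + 4r = 116
From the first equation, c = 46 - r. Substitute:
2(46 - r) + 4r = 116
92 + 2r = 116
r = (116 - 92)/2 = 12
c = 46 - 12 = 34

Chickens: 34, Rabbits: 12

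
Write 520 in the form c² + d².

We need to find integers c, d > 0 such that c² + d² = 520.
Trying c = 6: d² = 520 - 6² = 520 - 36 = 484
d = 22
Check: 6² + 22² = 36 + 484 = 520 ✓

520 = 6² + 22²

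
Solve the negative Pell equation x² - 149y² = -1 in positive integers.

We need x² = 149y² - 1. Try successive y:
y = 1: x² = 149·1² - 1 = 148, not a perfect square
y = 2: x² = 149·2² - 1 = 595, not a perfect square
y = 3: x² = 149·3² - 1 = 1340, not a perfect square
...
y = 9305: x² = 149·9305² - 1 = 12900870724 = 113582² ✓
Check: 113582² - 149·9305² = 12900870724 - 12900870725 = -1 ✓

x = 113582, y = 9305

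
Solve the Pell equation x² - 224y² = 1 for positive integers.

We seek the smallest positive integers (x, y) with x² - 224y² = 1, i.e., x² = 224y² + 1.
Try successive y values:
y = 1: x² = 224·1² + 1 = 225, x = 15 ✓

Verify: 15² - 224·1² = 225 - 224 = 1 ✓

x = 15, y = 1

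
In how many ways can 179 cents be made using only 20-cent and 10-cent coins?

We need non-negative integers (x, y) with 20x + 10y = 179.
For each x from 0 to 8, check if (179 - 20x) is a non-negative multiple of 10.
Solutions (x, y): none
Count: 0

0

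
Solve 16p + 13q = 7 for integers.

Step 1: Check solvability.
gcd(16, 13) = 1
Since 1 divides 7, solutions exist.

Step 2: Apply extended Euclidean algorithm to find gcd.
We find integers such that 16*x0 + 13*y0 = 1

Step 3: Scale the particular solution.
Multiply by 7/1 = 7:
p = -28, q = 35

Step 4: Verify.
16*(-28) + 13*(35) = 7 = 7 ✓

p = -28, q = 35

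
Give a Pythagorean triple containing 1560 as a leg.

We need the other leg and hypotenuse such that 1560² + x² = c².
Take x = 125, c = 1565: 1560² + 125² = 2433600 + 15625 = 2449225 = 1565² ✓
Triple: (125, 1560, 1565)

(125, 1560, 1565)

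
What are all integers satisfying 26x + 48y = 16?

Step 1: Compute gcd(26, 48) = 2.
Since 2 divides 16, solutions exist.

Step 2: Find a particular solution using extended Euclidean algorithm.
We get x₀ = -88, y₀ = 48.
Check: 26*-88 + 48*48 = 16 = 16 ✓

Step 3: Write the general solution.
x = -88 + (48/2)t = -88 + 24t
y = 48 - (26/2)t = 48 - 13t
for any integer t.

x = -88 + 24t, y = 48 - 13t for integer t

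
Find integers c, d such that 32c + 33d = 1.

Step 1: Check solvability.
gcd(32, 33) = 1
Since 1 divides 1, solutions exist.

Step 2: Apply extended Euclidean algorithm to find gcd.
We find integers such that 32*x0 + 33*y0 = 1

Step 3: Scale the particular solution.
Multiply by 1/1 = 1:
c = -1, d = 1

Step 4: Verify.
32*(-1) + 33*(1) = 1 = 1 ✓

c = -1, d = 1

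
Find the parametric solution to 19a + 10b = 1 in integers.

Step 1: Compute gcd(19, 10) = 1.
Since 1 divides 1, solutions exist.

Step 2: Find a particular solution using extended Euclidean algorithm.
We get a₀ = -1, b₀ = 2.
Check: 19*-1 + 10*2 = 1 = 1 ✓

Step 3: Write the general solution.
a = -1 + (10/1)t = -1 + 10t
b = 2 - (19/1)t = 2 - 19t
for any integer t.

a = -1 + 10t, b = 2 - 19t for integer t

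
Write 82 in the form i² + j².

We need to find integers i, j > 0 such that i² + j² = 82.
Trying i = 1: j² = 82 - 1² = 82 - 1 = 81
j = 9
Check: 1² + 9² = 1 + 81 = 82 ✓

82 = 1² + 9²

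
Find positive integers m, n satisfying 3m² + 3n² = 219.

Try small values of m and check whether (219 - 3m²)/3 is a perfect square.
m = 3: 3·3² = 27, so 3n² = 219 - 27 = 192, giving n² = 64, n = 8.
Check: 3·3² + 3·8² = 27 + 192 = 219 ✓

m = 3, n = 8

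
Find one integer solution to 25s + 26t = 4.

Step 1: Check solvability.
gcd(25, 26) = 1
Since 1 divides 4, solutions exist.

Step 2: Apply extended Euclidean algorithm to find gcd.
We find integers such that 25*x0 + 26*y0 = 1

Step 3: Scale the particular solution.
Multiply by 4/1 = 4:
s = -4, t = 4

Step 4: Verify.
25*(-4) + 26*(4) = 4 = 4 ✓

s = -4, t = 4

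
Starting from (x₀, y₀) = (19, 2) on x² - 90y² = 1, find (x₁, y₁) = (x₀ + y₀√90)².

Solutions to x² - Dy² = 1 are generated by powers of (x₀ + y₀√D).
The next solution satisfies x₁ + y₁√90 = (x₀ + y₀√90)², giving:
x₁ = x₀² + 90y₀² = 19² + 90·2² = 361 + 360 = 721
y₁ = 2x₀y₀ = 2·19·2 = 76

Verify: 721² - 90·76² = 519841 - 519840 = 1 ✓

x = 721, y = 76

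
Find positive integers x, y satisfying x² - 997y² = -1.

We need x² = 997y² - 1. Try successive y:
y = 1: x² = 997·1² - 1 = 996, not a perfect square
y = 2: x² = 997·2² - 1 = 3987, not a perfect square
y = 3: x² = 997·3² - 1 = 8972, not a perfect square
...
y = 2689: x² = 997·2689² - 1 = 7209028836 = 84906² ✓
Check: 84906² - 997·2689² = 7209028836 - 7209028837 = -1 ✓

x = 84906, y = 2689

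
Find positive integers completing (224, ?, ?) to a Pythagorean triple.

We need the other leg and hypotenuse such that 224² + x² = c².
Take x = 207, c = 305: 224² + 207² = 50176 + 42849 = 93025 = 305² ✓
Triple: (207, 224, 305)

(207, 224, 305)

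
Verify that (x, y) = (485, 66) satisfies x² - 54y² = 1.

Compute x² = 485² = 235225
Compute 54y² = 54·66² = 54·4356 = 235224
x² - 54y² = 235225 - 235224 = 1
Since this equals 1, (485, 66) is a solution.

Yes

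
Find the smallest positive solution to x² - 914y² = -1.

We need x² = 914y² - 1. Try successive y:
y = 1: x² = 914·1² - 1 = 913, not a perfect square
y = 2: x² = 914·2² - 1 = 3655, not a perfect square
y = 3: x² = 914·3² - 1 = 8225, not a perfect square
...
y = 185: x² = 914·185² - 1 = 31281649 = 5593² ✓
Check: 5593² - 914·185² = 31281649 - 31281650 = -1 ✓

x = 5593, y = 185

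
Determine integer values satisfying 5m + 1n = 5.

Step 1: Check solvability.
gcd(5, 1) = 1
Since 1 divides 5, solutions exist.

Step 2: Apply extended Euclidean algorithm to find gcd.
We find integers such that 5*x0 + 1*y0 = 1

Step 3: Scale the particular solution.
Multiply by 5/1 = 5:
m = 0, n = 5

Step 4: Verify.
5*(0) + 1*(5) = 5 = 5 ✓

m = 0, n = 5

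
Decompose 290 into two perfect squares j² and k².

We need to find integers j, k > 0 such that j² + k² = 290.
Trying j = 1: k² = 290 - 1² = 290 - 1 = 289
k = 17
Check: 1² + 17² = 1 + 289 = 290 ✓

290 = 1² + 17²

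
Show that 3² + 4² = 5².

Compute a² + b²:
3² + 4² = 9 + 16 = 25
Compute c²:
5² = 25
Since 25 = 25, it is a Pythagorean triple.

Yes, it is a Pythagorean triple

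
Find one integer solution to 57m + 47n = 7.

Step 1: Check solvability.
gcd(57, 47) = 1
Since 1 divides 7, solutions exist.

Step 2: Apply extended Euclidean algorithm to find gcd.
We find integers such that 57*x0 + 47*y0 = 1

Step 3: Scale the particular solution.
Multiply by 7/1 = 7:
m = -98, n = 119

Step 4: Verify.
57*(-98) + 47*(119) = 7 = 7 ✓

m = -98, n = 119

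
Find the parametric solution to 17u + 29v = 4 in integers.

Step 1: Compute gcd(17, 29) = 1.
Since 1 divides 4, solutions exist.

Step 2: Find a particular solution using extended Euclidean algorithm.
We get u₀ = 48, v₀ = -28.
Check: 17*48 + 29*-28 = 4 = 4 ✓

Step 3: Write the general solution.
u = 48 + (29/1)t = 48 + 29t
v = -28 - (17/1)t = -28 - 17t
for any integer t.

u = 48 + 29t, v = -28 - 17t for integer t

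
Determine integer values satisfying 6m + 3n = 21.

Step 1: Check solvability.
gcd(6, 3) = 3
Since 3 divides 21, solutions exist.

Step 2: Apply extended Euclidean algorithm to find gcd.
We find integers such that 6*x0 + 3*y0 = 3

Step 3: Scale the particular solution.
Multiply by 21/3 = 7:
m = 0, n = 7

Step 4: Verify.
6*(0) + 3*(7) = 21 = 21 ✓

m = 0, n = 7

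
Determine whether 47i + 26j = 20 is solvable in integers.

Step 1: Compute gcd(47, 26).
gcd(47, 26) = 1

Step 2: Check divisibility.
Does 1 divide 20? 20 = 1 x 20, so yes.

By the theorem on linear Diophantine equations, 47i + 26j = 20 has integer solutions if and only if gcd(47, 26) divides 20. Since 1 | 20, solutions exist.

Yes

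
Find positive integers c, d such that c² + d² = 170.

Search for c with 170 - c² a perfect square.
c = 1: 170 - 1² = 170 - 1 = 169 = 13² ✓
So c = 1, d = 13.

c = 1, d = 13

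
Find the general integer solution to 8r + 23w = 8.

Step 1: Compute gcd(8, 23) = 1.
Since 1 divides 8, solutions exist.

Step 2: Find a particular solution using extended Euclidean algorithm.
We get r₀ = 24, w₀ = -8.
Check: 8*24 + 23*-8 = 8 = 8 ✓

Step 3: Write the general solution.
r = 24 + (23/1)t = 24 + 23t
w = -8 - (8/1)t = -8 - 8t
for any integer t.

r = 24 + 23t, w = -8 - 8t for integer t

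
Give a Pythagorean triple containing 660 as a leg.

We need the other leg and hypotenuse such that 660² + x² = c².
Take x = 259, c = 709: 660² + 259² = 435600 + 67081 = 502681 = 709² ✓
Triple: (259, 660, 709)

(259, 660, 709)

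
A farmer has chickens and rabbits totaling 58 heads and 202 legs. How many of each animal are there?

Let c = chickens, r = rabbits.
Heads: c + r = 58
Legs: 2c + 4r = 202
From the first equation, c = 58 - r. Substitute:
2(58 - r) + 4r = 202
116 + 2r = 202
r = (202 - 116)/2 = 43
c = 58 - 43 = 15

Chickens: 15, Rabbits: 43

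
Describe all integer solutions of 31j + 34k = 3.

Step 1: Compute gcd(31, 34) = 1.
Since 1 divides 3, solutions exist.

Step 2: Find a particular solution using extended Euclidean algorithm.
We get j₀ = 33, k₀ = -30.
Check: 31*33 + 34*-30 = 3 = 3 ✓

Step 3: Write the general solution.
j = 33 + (34/1)t = 33 + 34t
k = -30 - (31/1)t = -30 - 31t
for any integer t.

j = 33 + 34t, k = -30 - 31t for integer t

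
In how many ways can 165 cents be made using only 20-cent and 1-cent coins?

We need non-negative integers (x, y) with 20x + 1y = 165.
For each x from 0 to 8, check if (165 - 20x) is a non-negative multiple of 1.
Solutions (x, y): (0,165), (1,145), (2,125), (3,105), ...
Count: 9

9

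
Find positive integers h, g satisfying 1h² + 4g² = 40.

Try small values of h and check whether (40 - 1h²)/4 is a perfect square.
h = 2: 1·2² = 4, so 4g² = 40 - 4 = 36, giving g² = 9, g = 3.
Check: 1·2² + 4·3² = 4 + 36 = 40 ✓

h = 2, g = 3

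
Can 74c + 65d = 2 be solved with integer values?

Step 1: Compute gcd(74, 65).
gcd(74, 65) = 1

Step 2: Check divisibility.
Does 1 divide 2? 2 = 1 x 2, so yes.

By the theorem on linear Diophantine equations, 74c + 65d = 2 has integer solutions if and only if gcd(74, 65) divides 2. Since 1 | 2, solutions exist.

Yes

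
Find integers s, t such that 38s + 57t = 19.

Step 1: Check solvability.
gcd(38, 57) = 19
Since 19 divides 19, solutions exist.

Step 2: Apply extended Euclidean algorithm to find gcd.
We find integers such that 38*x0 + 57*y0 = 19

Step 3: Scale the particular solution.
Multiply by 19/19 = 1:
s = -1, t = 1

Step 4: Verify.
38*(-1) + 57*(1) = 19 = 19 ✓

s = -1, t = 1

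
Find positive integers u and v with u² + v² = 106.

We need to find integers u, v > 0 such that u² + v² = 106.
Trying u = 5: v² = 106 - 5² = 106 - 25 = 81
v = 9
Check: 5² + 9² = 25 + 81 = 106 ✓

106 = 5² + 9²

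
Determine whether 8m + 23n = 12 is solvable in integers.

Step 1: Compute gcd(8, 23).
gcd(8, 23) = 1

Step 2: Check divisibility.
Does 1 divide 12? 12 = 1 x 12, so yes.

By the theorem on linear Diophantine equations, 8m + 23n = 12 has integer solutions if and only if gcd(8, 23) divides 12. Since 1 | 12, solutions exist.

Yes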